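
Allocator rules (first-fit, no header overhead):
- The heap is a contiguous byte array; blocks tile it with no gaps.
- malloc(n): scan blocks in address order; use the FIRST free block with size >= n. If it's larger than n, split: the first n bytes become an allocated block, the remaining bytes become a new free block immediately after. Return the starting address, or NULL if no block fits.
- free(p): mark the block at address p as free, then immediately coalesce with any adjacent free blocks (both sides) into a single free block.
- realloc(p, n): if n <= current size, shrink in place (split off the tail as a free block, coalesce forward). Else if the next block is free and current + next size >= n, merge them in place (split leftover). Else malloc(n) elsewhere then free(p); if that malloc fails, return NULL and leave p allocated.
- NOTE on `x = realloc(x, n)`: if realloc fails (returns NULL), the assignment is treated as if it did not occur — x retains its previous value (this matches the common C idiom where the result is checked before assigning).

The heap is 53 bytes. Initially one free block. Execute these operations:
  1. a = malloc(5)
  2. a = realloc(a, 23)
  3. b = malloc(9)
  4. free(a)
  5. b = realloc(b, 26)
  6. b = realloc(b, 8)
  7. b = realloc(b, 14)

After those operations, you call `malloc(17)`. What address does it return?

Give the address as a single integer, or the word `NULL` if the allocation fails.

Op 1: a = malloc(5) -> a = 0; heap: [0-4 ALLOC][5-52 FREE]
Op 2: a = realloc(a, 23) -> a = 0; heap: [0-22 ALLOC][23-52 FREE]
Op 3: b = malloc(9) -> b = 23; heap: [0-22 ALLOC][23-31 ALLOC][32-52 FREE]
Op 4: free(a) -> (freed a); heap: [0-22 FREE][23-31 ALLOC][32-52 FREE]
Op 5: b = realloc(b, 26) -> b = 23; heap: [0-22 FREE][23-48 ALLOC][49-52 FREE]
Op 6: b = realloc(b, 8) -> b = 23; heap: [0-22 FREE][23-30 ALLOC][31-52 FREE]
Op 7: b = realloc(b, 14) -> b = 23; heap: [0-22 FREE][23-36 ALLOC][37-52 FREE]
malloc(17): first-fit scan over [0-22 FREE][23-36 ALLOC][37-52 FREE] -> 0

Answer: 0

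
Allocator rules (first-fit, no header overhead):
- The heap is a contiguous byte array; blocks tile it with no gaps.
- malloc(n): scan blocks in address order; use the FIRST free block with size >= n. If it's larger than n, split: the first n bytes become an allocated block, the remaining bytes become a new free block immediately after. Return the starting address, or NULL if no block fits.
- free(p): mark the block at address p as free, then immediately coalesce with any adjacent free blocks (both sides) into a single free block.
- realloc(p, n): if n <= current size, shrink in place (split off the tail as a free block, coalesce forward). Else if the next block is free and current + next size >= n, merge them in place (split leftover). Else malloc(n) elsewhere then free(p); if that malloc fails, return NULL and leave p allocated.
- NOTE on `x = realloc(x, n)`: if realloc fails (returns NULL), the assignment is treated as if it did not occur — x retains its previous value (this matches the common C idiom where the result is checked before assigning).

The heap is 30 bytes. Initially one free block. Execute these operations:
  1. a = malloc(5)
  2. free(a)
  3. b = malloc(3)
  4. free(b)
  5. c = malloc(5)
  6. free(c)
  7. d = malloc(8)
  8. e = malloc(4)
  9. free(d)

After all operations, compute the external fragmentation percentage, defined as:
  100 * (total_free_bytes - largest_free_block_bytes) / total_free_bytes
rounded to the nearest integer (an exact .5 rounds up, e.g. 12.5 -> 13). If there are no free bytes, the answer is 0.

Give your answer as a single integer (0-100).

Answer: 31

Derivation:
Op 1: a = malloc(5) -> a = 0; heap: [0-4 ALLOC][5-29 FREE]
Op 2: free(a) -> (freed a); heap: [0-29 FREE]
Op 3: b = malloc(3) -> b = 0; heap: [0-2 ALLOC][3-29 FREE]
Op 4: free(b) -> (freed b); heap: [0-29 FREE]
Op 5: c = malloc(5) -> c = 0; heap: [0-4 ALLOC][5-29 FREE]
Op 6: free(c) -> (freed c); heap: [0-29 FREE]
Op 7: d = malloc(8) -> d = 0; heap: [0-7 ALLOC][8-29 FREE]
Op 8: e = malloc(4) -> e = 8; heap: [0-7 ALLOC][8-11 ALLOC][12-29 FREE]
Op 9: free(d) -> (freed d); heap: [0-7 FREE][8-11 ALLOC][12-29 FREE]
Free blocks: [8 18] total_free=26 largest=18 -> 100*(26-18)/26 = 800/26 ≈ 30.769 -> rounds to 31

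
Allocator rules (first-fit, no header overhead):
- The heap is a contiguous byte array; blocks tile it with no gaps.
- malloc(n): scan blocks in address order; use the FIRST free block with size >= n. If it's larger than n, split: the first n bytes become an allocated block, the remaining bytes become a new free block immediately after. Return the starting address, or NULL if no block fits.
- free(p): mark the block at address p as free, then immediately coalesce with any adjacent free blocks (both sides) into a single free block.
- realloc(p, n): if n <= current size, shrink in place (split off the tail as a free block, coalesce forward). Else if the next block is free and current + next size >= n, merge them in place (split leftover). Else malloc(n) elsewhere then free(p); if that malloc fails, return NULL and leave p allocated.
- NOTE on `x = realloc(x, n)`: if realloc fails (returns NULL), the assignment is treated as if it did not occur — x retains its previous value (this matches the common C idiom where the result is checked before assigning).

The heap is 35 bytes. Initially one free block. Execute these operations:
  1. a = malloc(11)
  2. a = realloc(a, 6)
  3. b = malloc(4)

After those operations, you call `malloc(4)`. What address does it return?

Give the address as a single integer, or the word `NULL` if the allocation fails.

Op 1: a = malloc(11) -> a = 0; heap: [0-10 ALLOC][11-34 FREE]
Op 2: a = realloc(a, 6) -> a = 0; heap: [0-5 ALLOC][6-34 FREE]
Op 3: b = malloc(4) -> b = 6; heap: [0-5 ALLOC][6-9 ALLOC][10-34 FREE]
malloc(4): first-fit scan over [0-5 ALLOC][6-9 ALLOC][10-34 FREE] -> 10

Answer: 10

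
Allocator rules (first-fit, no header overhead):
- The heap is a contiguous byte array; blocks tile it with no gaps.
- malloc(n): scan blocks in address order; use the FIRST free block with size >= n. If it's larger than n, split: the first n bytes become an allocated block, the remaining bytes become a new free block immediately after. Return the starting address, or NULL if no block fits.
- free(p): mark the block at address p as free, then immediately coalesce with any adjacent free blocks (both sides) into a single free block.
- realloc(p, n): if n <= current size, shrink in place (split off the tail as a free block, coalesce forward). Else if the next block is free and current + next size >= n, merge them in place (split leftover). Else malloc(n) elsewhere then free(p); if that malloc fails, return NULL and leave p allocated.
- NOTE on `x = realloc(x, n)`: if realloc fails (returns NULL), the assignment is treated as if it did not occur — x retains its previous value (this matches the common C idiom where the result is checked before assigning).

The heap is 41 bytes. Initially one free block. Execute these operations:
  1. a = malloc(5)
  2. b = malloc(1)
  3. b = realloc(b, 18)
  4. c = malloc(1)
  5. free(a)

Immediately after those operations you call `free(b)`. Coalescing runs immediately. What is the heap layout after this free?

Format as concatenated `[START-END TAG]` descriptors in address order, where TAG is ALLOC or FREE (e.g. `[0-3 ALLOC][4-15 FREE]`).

Op 1: a = malloc(5) -> a = 0; heap: [0-4 ALLOC][5-40 FREE]
Op 2: b = malloc(1) -> b = 5; heap: [0-4 ALLOC][5-5 ALLOC][6-40 FREE]
Op 3: b = realloc(b, 18) -> b = 5; heap: [0-4 ALLOC][5-22 ALLOC][23-40 FREE]
Op 4: c = malloc(1) -> c = 23; heap: [0-4 ALLOC][5-22 ALLOC][23-23 ALLOC][24-40 FREE]
Op 5: free(a) -> (freed a); heap: [0-4 FREE][5-22 ALLOC][23-23 ALLOC][24-40 FREE]
free(b): b = 5 -> block [5-22 ALLOC]; mark free, coalesce with adjacent free neighbors -> [0-22 FREE][23-23 ALLOC][24-40 FREE]

Answer: [0-22 FREE][23-23 ALLOC][24-40 FREE]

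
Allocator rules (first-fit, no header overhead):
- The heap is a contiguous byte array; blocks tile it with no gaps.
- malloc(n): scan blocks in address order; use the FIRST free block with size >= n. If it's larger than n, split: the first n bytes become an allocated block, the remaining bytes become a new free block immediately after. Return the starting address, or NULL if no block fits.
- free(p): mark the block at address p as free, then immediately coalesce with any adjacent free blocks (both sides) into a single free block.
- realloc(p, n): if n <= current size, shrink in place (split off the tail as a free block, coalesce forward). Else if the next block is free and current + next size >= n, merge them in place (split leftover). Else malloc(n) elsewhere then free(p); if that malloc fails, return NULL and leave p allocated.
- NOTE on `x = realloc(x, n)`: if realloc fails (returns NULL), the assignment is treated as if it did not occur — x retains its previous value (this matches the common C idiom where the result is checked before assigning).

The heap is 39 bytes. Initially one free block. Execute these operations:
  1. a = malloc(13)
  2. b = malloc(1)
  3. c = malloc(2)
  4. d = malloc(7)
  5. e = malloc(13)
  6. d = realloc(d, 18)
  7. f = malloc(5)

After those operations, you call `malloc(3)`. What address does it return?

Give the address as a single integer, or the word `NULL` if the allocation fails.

Answer: 36

Derivation:
Op 1: a = malloc(13) -> a = 0; heap: [0-12 ALLOC][13-38 FREE]
Op 2: b = malloc(1) -> b = 13; heap: [0-12 ALLOC][13-13 ALLOC][14-38 FREE]
Op 3: c = malloc(2) -> c = 14; heap: [0-12 ALLOC][13-13 ALLOC][14-15 ALLOC][16-38 FREE]
Op 4: d = malloc(7) -> d = 16; heap: [0-12 ALLOC][13-13 ALLOC][14-15 ALLOC][16-22 ALLOC][23-38 FREE]
Op 5: e = malloc(13) -> e = 23; heap: [0-12 ALLOC][13-13 ALLOC][14-15 ALLOC][16-22 ALLOC][23-35 ALLOC][36-38 FREE]
Op 6: d = realloc(d, 18) -> NULL (d unchanged); heap: [0-12 ALLOC][13-13 ALLOC][14-15 ALLOC][16-22 ALLOC][23-35 ALLOC][36-38 FREE]
Op 7: f = malloc(5) -> f = NULL; heap: [0-12 ALLOC][13-13 ALLOC][14-15 ALLOC][16-22 ALLOC][23-35 ALLOC][36-38 FREE]
malloc(3): first-fit scan over [0-12 ALLOC][13-13 ALLOC][14-15 ALLOC][16-22 ALLOC][23-35 ALLOC][36-38 FREE] -> 36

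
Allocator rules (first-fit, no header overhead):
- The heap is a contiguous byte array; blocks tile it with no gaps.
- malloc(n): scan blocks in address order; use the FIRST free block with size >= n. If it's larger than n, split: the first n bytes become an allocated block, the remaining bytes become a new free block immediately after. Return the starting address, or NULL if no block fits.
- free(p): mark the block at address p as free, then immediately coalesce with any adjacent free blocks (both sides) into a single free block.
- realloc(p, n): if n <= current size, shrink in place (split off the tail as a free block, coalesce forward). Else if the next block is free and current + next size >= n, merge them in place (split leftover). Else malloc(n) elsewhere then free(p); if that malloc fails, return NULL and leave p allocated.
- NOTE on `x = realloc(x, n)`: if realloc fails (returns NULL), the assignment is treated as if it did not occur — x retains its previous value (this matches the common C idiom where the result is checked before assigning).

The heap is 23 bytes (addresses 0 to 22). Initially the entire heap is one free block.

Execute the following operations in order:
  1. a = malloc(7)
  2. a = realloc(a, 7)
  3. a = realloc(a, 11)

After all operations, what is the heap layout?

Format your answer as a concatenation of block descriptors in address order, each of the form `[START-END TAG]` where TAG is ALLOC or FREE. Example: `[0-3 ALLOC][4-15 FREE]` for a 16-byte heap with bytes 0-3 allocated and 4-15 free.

Op 1: a = malloc(7) -> a = 0; heap: [0-6 ALLOC][7-22 FREE]
Op 2: a = realloc(a, 7) -> a = 0; heap: [0-6 ALLOC][7-22 FREE]
Op 3: a = realloc(a, 11) -> a = 0; heap: [0-10 ALLOC][11-22 FREE]

Answer: [0-10 ALLOC][11-22 FREE]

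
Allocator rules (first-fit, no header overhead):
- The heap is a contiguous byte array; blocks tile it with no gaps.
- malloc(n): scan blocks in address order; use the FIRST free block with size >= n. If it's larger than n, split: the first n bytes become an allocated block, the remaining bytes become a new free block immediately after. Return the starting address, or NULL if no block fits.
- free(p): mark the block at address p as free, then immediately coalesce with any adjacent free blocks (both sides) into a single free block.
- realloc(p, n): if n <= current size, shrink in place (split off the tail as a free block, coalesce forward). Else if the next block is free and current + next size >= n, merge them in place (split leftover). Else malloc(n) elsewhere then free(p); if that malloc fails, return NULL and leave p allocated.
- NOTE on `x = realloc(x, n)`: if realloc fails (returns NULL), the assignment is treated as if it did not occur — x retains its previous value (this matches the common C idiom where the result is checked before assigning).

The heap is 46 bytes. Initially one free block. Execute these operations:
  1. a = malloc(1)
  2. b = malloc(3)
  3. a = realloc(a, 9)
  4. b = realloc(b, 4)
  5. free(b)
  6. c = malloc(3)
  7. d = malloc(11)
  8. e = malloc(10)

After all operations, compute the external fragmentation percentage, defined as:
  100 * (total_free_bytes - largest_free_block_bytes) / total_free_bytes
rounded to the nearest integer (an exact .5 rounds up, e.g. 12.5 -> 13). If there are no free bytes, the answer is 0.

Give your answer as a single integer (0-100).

Answer: 8

Derivation:
Op 1: a = malloc(1) -> a = 0; heap: [0-0 ALLOC][1-45 FREE]
Op 2: b = malloc(3) -> b = 1; heap: [0-0 ALLOC][1-3 ALLOC][4-45 FREE]
Op 3: a = realloc(a, 9) -> a = 4; heap: [0-0 FREE][1-3 ALLOC][4-12 ALLOC][13-45 FREE]
Op 4: b = realloc(b, 4) -> b = 13; heap: [0-3 FREE][4-12 ALLOC][13-16 ALLOC][17-45 FREE]
Op 5: free(b) -> (freed b); heap: [0-3 FREE][4-12 ALLOC][13-45 FREE]
Op 6: c = malloc(3) -> c = 0; heap: [0-2 ALLOC][3-3 FREE][4-12 ALLOC][13-45 FREE]
Op 7: d = malloc(11) -> d = 13; heap: [0-2 ALLOC][3-3 FREE][4-12 ALLOC][13-23 ALLOC][24-45 FREE]
Op 8: e = malloc(10) -> e = 24; heap: [0-2 ALLOC][3-3 FREE][4-12 ALLOC][13-23 ALLOC][24-33 ALLOC][34-45 FREE]
Free blocks: [1 12] total_free=13 largest=12 -> 100*(13-12)/13 = 100/13 ≈ 7.692 -> rounds to 8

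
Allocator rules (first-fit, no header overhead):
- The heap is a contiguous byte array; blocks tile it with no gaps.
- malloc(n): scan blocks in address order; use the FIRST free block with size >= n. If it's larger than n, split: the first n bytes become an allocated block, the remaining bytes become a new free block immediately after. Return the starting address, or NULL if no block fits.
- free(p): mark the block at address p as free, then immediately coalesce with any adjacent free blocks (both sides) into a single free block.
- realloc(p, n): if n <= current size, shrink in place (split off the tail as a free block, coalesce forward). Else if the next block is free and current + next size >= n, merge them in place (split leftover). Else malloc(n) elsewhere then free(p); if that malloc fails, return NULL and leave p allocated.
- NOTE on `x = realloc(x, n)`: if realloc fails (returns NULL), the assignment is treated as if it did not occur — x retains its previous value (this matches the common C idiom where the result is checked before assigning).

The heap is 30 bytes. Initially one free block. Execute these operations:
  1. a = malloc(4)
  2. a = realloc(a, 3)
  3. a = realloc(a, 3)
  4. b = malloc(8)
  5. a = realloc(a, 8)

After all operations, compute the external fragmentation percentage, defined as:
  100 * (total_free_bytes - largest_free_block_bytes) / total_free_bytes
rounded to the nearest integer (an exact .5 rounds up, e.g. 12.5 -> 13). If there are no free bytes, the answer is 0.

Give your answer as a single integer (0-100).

Answer: 21

Derivation:
Op 1: a = malloc(4) -> a = 0; heap: [0-3 ALLOC][4-29 FREE]
Op 2: a = realloc(a, 3) -> a = 0; heap: [0-2 ALLOC][3-29 FREE]
Op 3: a = realloc(a, 3) -> a = 0; heap: [0-2 ALLOC][3-29 FREE]
Op 4: b = malloc(8) -> b = 3; heap: [0-2 ALLOC][3-10 ALLOC][11-29 FREE]
Op 5: a = realloc(a, 8) -> a = 11; heap: [0-2 FREE][3-10 ALLOC][11-18 ALLOC][19-29 FREE]
Free blocks: [3 11] total_free=14 largest=11 -> 100*(14-11)/14 = 300/14 ≈ 21.429 -> rounds to 21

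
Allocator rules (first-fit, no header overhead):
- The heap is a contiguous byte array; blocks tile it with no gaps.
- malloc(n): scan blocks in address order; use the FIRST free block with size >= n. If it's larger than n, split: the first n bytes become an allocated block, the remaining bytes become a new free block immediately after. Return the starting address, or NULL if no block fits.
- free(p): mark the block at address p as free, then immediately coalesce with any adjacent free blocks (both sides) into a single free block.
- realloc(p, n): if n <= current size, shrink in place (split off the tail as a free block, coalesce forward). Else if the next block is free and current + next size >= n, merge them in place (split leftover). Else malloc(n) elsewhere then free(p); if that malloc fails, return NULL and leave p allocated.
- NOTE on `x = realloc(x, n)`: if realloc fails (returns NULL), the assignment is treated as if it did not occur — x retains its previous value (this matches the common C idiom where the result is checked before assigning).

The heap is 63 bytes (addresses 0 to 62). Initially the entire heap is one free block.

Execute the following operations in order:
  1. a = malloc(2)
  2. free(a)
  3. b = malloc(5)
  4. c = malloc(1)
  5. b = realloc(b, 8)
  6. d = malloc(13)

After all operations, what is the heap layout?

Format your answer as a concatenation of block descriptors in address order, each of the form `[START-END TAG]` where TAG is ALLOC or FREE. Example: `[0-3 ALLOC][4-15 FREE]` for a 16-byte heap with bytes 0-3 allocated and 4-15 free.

Answer: [0-4 FREE][5-5 ALLOC][6-13 ALLOC][14-26 ALLOC][27-62 FREE]

Derivation:
Op 1: a = malloc(2) -> a = 0; heap: [0-1 ALLOC][2-62 FREE]
Op 2: free(a) -> (freed a); heap: [0-62 FREE]
Op 3: b = malloc(5) -> b = 0; heap: [0-4 ALLOC][5-62 FREE]
Op 4: c = malloc(1) -> c = 5; heap: [0-4 ALLOC][5-5 ALLOC][6-62 FREE]
Op 5: b = realloc(b, 8) -> b = 6; heap: [0-4 FREE][5-5 ALLOC][6-13 ALLOC][14-62 FREE]
Op 6: d = malloc(13) -> d = 14; heap: [0-4 FREE][5-5 ALLOC][6-13 ALLOC][14-26 ALLOC][27-62 FREE]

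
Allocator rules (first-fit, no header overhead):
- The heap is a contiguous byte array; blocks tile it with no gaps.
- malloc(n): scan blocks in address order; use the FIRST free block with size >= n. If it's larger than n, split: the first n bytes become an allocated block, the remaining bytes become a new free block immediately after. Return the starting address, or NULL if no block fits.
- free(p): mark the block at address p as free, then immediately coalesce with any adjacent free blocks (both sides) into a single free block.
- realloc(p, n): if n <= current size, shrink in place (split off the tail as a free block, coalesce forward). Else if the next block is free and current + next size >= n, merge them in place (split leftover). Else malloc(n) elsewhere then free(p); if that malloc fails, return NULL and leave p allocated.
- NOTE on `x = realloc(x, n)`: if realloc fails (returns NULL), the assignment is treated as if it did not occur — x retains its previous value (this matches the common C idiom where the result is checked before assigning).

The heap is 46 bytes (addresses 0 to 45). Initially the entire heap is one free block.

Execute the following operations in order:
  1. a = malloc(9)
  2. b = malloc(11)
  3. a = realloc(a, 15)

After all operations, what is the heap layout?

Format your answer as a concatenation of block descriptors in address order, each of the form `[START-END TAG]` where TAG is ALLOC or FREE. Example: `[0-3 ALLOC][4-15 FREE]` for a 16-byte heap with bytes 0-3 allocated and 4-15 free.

Answer: [0-8 FREE][9-19 ALLOC][20-34 ALLOC][35-45 FREE]

Derivation:
Op 1: a = malloc(9) -> a = 0; heap: [0-8 ALLOC][9-45 FREE]
Op 2: b = malloc(11) -> b = 9; heap: [0-8 ALLOC][9-19 ALLOC][20-45 FREE]
Op 3: a = realloc(a, 15) -> a = 20; heap: [0-8 FREE][9-19 ALLOC][20-34 ALLOC][35-45 FREE]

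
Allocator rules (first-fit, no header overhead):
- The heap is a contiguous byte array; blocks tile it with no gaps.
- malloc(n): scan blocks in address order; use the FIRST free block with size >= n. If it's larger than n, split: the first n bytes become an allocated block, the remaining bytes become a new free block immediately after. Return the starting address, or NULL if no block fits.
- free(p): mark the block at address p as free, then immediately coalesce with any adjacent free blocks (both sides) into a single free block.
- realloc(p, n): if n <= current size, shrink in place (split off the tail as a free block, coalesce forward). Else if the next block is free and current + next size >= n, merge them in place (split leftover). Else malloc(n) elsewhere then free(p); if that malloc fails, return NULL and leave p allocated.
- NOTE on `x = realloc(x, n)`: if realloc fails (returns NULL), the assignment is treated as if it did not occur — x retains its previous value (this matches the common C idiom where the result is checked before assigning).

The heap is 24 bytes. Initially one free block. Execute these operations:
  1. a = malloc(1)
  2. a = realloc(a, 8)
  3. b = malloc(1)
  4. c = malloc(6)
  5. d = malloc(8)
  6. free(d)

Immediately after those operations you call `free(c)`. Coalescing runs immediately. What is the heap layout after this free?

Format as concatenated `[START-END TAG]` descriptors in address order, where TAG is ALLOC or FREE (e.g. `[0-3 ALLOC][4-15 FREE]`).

Answer: [0-7 ALLOC][8-8 ALLOC][9-23 FREE]

Derivation:
Op 1: a = malloc(1) -> a = 0; heap: [0-0 ALLOC][1-23 FREE]
Op 2: a = realloc(a, 8) -> a = 0; heap: [0-7 ALLOC][8-23 FREE]
Op 3: b = malloc(1) -> b = 8; heap: [0-7 ALLOC][8-8 ALLOC][9-23 FREE]
Op 4: c = malloc(6) -> c = 9; heap: [0-7 ALLOC][8-8 ALLOC][9-14 ALLOC][15-23 FREE]
Op 5: d = malloc(8) -> d = 15; heap: [0-7 ALLOC][8-8 ALLOC][9-14 ALLOC][15-22 ALLOC][23-23 FREE]
Op 6: free(d) -> (freed d); heap: [0-7 ALLOC][8-8 ALLOC][9-14 ALLOC][15-23 FREE]
free(c): c = 9 -> block [9-14 ALLOC]; mark free, coalesce with adjacent free neighbors -> [0-7 ALLOC][8-8 ALLOC][9-23 FREE]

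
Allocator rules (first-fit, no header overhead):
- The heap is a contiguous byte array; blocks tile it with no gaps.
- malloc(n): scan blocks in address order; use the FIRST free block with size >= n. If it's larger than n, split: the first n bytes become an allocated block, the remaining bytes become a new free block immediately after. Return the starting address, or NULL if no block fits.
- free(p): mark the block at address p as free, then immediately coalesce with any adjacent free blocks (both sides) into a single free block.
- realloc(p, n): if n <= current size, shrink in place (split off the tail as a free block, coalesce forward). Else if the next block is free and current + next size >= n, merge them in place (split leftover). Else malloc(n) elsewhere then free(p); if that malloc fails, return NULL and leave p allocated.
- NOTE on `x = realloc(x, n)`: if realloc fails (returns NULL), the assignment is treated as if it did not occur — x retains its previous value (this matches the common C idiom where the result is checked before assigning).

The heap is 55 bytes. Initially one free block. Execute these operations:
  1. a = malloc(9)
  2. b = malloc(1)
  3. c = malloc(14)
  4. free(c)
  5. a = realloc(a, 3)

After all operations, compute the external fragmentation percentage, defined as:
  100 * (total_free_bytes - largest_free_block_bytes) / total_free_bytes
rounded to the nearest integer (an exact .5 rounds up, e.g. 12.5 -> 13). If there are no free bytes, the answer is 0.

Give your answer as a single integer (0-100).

Op 1: a = malloc(9) -> a = 0; heap: [0-8 ALLOC][9-54 FREE]
Op 2: b = malloc(1) -> b = 9; heap: [0-8 ALLOC][9-9 ALLOC][10-54 FREE]
Op 3: c = malloc(14) -> c = 10; heap: [0-8 ALLOC][9-9 ALLOC][10-23 ALLOC][24-54 FREE]
Op 4: free(c) -> (freed c); heap: [0-8 ALLOC][9-9 ALLOC][10-54 FREE]
Op 5: a = realloc(a, 3) -> a = 0; heap: [0-2 ALLOC][3-8 FREE][9-9 ALLOC][10-54 FREE]
Free blocks: [6 45] total_free=51 largest=45 -> 100*(51-45)/51 = 600/51 ≈ 11.765 -> rounds to 12

Answer: 12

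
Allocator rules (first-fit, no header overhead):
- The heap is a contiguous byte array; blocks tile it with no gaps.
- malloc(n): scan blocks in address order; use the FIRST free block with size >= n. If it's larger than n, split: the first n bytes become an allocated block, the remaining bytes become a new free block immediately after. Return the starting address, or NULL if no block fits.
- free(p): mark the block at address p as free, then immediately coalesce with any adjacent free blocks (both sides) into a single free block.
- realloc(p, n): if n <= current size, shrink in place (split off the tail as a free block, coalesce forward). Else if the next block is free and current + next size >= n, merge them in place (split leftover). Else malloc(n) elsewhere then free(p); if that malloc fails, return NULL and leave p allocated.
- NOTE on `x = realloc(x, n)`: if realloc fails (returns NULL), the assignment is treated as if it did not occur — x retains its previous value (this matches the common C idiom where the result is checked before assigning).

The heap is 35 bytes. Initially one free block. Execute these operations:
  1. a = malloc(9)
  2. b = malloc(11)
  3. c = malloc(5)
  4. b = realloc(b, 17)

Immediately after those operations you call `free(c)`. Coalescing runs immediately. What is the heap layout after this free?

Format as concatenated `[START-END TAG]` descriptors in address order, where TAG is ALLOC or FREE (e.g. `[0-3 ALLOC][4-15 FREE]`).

Op 1: a = malloc(9) -> a = 0; heap: [0-8 ALLOC][9-34 FREE]
Op 2: b = malloc(11) -> b = 9; heap: [0-8 ALLOC][9-19 ALLOC][20-34 FREE]
Op 3: c = malloc(5) -> c = 20; heap: [0-8 ALLOC][9-19 ALLOC][20-24 ALLOC][25-34 FREE]
Op 4: b = realloc(b, 17) -> NULL (b unchanged); heap: [0-8 ALLOC][9-19 ALLOC][20-24 ALLOC][25-34 FREE]
free(c): c = 20 -> block [20-24 ALLOC]; mark free, coalesce with adjacent free neighbors -> [0-8 ALLOC][9-19 ALLOC][20-34 FREE]

Answer: [0-8 ALLOC][9-19 ALLOC][20-34 FREE]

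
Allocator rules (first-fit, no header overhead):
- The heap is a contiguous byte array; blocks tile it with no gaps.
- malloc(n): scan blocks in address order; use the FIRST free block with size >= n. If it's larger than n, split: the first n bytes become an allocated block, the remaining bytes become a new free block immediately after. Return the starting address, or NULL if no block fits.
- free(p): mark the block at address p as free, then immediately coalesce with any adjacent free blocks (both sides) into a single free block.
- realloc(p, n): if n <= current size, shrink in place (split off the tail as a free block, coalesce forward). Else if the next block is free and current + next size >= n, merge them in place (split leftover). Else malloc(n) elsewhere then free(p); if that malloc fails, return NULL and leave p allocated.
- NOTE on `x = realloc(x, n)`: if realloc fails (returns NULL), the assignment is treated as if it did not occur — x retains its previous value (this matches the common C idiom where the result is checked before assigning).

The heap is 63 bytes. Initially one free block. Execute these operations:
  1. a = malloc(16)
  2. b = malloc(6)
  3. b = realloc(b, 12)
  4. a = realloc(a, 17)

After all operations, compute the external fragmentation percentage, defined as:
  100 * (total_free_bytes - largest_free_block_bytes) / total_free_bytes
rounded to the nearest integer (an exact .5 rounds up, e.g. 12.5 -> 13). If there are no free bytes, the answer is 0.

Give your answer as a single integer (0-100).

Op 1: a = malloc(16) -> a = 0; heap: [0-15 ALLOC][16-62 FREE]
Op 2: b = malloc(6) -> b = 16; heap: [0-15 ALLOC][16-21 ALLOC][22-62 FREE]
Op 3: b = realloc(b, 12) -> b = 16; heap: [0-15 ALLOC][16-27 ALLOC][28-62 FREE]
Op 4: a = realloc(a, 17) -> a = 28; heap: [0-15 FREE][16-27 ALLOC][28-44 ALLOC][45-62 FREE]
Free blocks: [16 18] total_free=34 largest=18 -> 100*(34-18)/34 = 1600/34 ≈ 47.059 -> rounds to 47

Answer: 47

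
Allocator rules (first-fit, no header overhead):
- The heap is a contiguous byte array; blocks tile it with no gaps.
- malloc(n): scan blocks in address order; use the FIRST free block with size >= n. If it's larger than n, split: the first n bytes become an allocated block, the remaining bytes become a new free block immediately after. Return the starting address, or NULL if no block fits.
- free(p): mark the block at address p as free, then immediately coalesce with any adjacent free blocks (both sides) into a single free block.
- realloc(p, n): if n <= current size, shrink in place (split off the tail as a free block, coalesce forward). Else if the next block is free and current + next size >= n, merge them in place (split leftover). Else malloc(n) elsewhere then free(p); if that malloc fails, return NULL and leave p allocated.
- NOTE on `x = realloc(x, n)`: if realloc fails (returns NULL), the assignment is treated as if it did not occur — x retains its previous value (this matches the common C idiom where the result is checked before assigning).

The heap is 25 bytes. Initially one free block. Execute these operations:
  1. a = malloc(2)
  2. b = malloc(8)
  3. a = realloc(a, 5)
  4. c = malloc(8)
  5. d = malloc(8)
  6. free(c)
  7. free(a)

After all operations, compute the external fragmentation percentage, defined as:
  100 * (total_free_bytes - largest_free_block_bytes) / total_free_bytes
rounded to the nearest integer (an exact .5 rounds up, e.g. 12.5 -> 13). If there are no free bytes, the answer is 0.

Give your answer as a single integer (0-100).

Answer: 12

Derivation:
Op 1: a = malloc(2) -> a = 0; heap: [0-1 ALLOC][2-24 FREE]
Op 2: b = malloc(8) -> b = 2; heap: [0-1 ALLOC][2-9 ALLOC][10-24 FREE]
Op 3: a = realloc(a, 5) -> a = 10; heap: [0-1 FREE][2-9 ALLOC][10-14 ALLOC][15-24 FREE]
Op 4: c = malloc(8) -> c = 15; heap: [0-1 FREE][2-9 ALLOC][10-14 ALLOC][15-22 ALLOC][23-24 FREE]
Op 5: d = malloc(8) -> d = NULL; heap: [0-1 FREE][2-9 ALLOC][10-14 ALLOC][15-22 ALLOC][23-24 FREE]
Op 6: free(c) -> (freed c); heap: [0-1 FREE][2-9 ALLOC][10-14 ALLOC][15-24 FREE]
Op 7: free(a) -> (freed a); heap: [0-1 FREE][2-9 ALLOC][10-24 FREE]
Free blocks: [2 15] total_free=17 largest=15 -> 100*(17-15)/17 = 200/17 ≈ 11.765 -> rounds to 12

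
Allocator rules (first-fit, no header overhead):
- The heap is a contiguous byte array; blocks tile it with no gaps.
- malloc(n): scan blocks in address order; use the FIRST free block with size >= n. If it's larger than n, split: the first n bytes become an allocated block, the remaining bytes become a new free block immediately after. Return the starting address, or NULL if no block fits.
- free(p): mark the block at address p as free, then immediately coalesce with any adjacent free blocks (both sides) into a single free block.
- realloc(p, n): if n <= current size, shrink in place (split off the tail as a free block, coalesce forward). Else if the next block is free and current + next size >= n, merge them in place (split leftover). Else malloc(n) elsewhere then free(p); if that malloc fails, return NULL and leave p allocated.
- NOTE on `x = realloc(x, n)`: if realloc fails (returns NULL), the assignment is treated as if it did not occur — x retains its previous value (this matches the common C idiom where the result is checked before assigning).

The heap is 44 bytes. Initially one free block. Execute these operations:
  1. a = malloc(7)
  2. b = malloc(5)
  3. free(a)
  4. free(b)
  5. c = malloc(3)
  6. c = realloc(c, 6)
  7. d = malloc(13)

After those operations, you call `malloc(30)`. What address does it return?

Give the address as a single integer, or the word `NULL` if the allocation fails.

Op 1: a = malloc(7) -> a = 0; heap: [0-6 ALLOC][7-43 FREE]
Op 2: b = malloc(5) -> b = 7; heap: [0-6 ALLOC][7-11 ALLOC][12-43 FREE]
Op 3: free(a) -> (freed a); heap: [0-6 FREE][7-11 ALLOC][12-43 FREE]
Op 4: free(b) -> (freed b); heap: [0-43 FREE]
Op 5: c = malloc(3) -> c = 0; heap: [0-2 ALLOC][3-43 FREE]
Op 6: c = realloc(c, 6) -> c = 0; heap: [0-5 ALLOC][6-43 FREE]
Op 7: d = malloc(13) -> d = 6; heap: [0-5 ALLOC][6-18 ALLOC][19-43 FREE]
malloc(30): first-fit scan over [0-5 ALLOC][6-18 ALLOC][19-43 FREE] -> NULL

Answer: NULL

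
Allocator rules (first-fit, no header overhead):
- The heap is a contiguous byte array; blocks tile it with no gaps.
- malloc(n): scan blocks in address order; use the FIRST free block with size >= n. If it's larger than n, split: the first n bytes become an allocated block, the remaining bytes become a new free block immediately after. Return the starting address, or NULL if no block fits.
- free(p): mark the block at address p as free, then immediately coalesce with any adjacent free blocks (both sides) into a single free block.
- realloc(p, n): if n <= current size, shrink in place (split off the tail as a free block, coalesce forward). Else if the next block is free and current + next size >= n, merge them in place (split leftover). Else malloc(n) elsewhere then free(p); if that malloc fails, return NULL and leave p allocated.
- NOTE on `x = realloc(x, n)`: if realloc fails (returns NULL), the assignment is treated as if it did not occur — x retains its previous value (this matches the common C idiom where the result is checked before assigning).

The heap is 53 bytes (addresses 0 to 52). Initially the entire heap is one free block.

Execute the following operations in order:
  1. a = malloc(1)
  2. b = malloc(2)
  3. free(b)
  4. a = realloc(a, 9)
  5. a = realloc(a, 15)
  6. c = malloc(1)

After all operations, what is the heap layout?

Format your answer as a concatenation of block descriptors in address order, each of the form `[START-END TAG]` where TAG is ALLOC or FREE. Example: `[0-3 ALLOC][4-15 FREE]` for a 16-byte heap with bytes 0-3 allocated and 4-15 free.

Op 1: a = malloc(1) -> a = 0; heap: [0-0 ALLOC][1-52 FREE]
Op 2: b = malloc(2) -> b = 1; heap: [0-0 ALLOC][1-2 ALLOC][3-52 FREE]
Op 3: free(b) -> (freed b); heap: [0-0 ALLOC][1-52 FREE]
Op 4: a = realloc(a, 9) -> a = 0; heap: [0-8 ALLOC][9-52 FREE]
Op 5: a = realloc(a, 15) -> a = 0; heap: [0-14 ALLOC][15-52 FREE]
Op 6: c = malloc(1) -> c = 15; heap: [0-14 ALLOC][15-15 ALLOC][16-52 FREE]

Answer: [0-14 ALLOC][15-15 ALLOC][16-52 FREE]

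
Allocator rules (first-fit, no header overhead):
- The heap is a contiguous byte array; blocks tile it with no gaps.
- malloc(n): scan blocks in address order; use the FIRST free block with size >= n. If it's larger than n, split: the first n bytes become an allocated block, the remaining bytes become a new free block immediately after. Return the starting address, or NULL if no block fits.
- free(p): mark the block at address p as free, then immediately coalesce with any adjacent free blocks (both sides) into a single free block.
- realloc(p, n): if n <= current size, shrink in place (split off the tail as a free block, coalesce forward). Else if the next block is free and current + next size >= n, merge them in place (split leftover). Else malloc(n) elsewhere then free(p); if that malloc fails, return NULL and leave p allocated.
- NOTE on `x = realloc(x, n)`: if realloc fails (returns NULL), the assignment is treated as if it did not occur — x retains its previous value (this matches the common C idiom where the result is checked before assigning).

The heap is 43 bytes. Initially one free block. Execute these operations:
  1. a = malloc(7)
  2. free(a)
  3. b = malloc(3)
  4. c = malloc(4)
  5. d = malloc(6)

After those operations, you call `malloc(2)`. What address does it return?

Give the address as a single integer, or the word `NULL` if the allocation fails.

Op 1: a = malloc(7) -> a = 0; heap: [0-6 ALLOC][7-42 FREE]
Op 2: free(a) -> (freed a); heap: [0-42 FREE]
Op 3: b = malloc(3) -> b = 0; heap: [0-2 ALLOC][3-42 FREE]
Op 4: c = malloc(4) -> c = 3; heap: [0-2 ALLOC][3-6 ALLOC][7-42 FREE]
Op 5: d = malloc(6) -> d = 7; heap: [0-2 ALLOC][3-6 ALLOC][7-12 ALLOC][13-42 FREE]
malloc(2): first-fit scan over [0-2 ALLOC][3-6 ALLOC][7-12 ALLOC][13-42 FREE] -> 13

Answer: 13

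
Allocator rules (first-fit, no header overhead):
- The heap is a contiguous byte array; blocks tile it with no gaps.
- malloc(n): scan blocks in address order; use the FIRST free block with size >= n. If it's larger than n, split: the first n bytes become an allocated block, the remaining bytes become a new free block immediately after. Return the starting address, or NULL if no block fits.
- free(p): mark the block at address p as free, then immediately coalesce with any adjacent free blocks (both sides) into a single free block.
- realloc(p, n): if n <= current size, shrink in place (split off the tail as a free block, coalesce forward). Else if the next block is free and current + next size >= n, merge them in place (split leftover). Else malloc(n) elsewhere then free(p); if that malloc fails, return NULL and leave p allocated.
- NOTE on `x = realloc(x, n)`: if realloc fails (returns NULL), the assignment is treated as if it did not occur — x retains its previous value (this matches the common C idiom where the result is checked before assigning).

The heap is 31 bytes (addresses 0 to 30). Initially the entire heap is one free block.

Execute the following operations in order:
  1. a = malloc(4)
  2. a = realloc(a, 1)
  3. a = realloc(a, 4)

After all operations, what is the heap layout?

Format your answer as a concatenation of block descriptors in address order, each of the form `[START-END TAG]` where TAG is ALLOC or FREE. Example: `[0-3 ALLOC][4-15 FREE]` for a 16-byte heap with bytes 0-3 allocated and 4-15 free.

Answer: [0-3 ALLOC][4-30 FREE]

Derivation:
Op 1: a = malloc(4) -> a = 0; heap: [0-3 ALLOC][4-30 FREE]
Op 2: a = realloc(a, 1) -> a = 0; heap: [0-0 ALLOC][1-30 FREE]
Op 3: a = realloc(a, 4) -> a = 0; heap: [0-3 ALLOC][4-30 FREE]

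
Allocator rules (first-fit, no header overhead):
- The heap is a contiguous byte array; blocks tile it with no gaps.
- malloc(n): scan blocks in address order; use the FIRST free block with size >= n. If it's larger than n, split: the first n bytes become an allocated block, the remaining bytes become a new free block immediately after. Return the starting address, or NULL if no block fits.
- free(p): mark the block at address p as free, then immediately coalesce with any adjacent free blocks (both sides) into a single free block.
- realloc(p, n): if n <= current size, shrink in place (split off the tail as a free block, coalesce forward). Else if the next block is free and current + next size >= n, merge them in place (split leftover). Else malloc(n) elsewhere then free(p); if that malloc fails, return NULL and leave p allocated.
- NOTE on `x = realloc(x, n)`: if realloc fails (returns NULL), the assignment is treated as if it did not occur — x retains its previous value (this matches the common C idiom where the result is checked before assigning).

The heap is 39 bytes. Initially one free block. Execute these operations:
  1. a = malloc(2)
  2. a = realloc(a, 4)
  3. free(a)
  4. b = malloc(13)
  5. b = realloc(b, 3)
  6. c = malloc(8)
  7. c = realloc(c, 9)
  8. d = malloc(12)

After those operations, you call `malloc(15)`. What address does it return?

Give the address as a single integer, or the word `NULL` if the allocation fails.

Op 1: a = malloc(2) -> a = 0; heap: [0-1 ALLOC][2-38 FREE]
Op 2: a = realloc(a, 4) -> a = 0; heap: [0-3 ALLOC][4-38 FREE]
Op 3: free(a) -> (freed a); heap: [0-38 FREE]
Op 4: b = malloc(13) -> b = 0; heap: [0-12 ALLOC][13-38 FREE]
Op 5: b = realloc(b, 3) -> b = 0; heap: [0-2 ALLOC][3-38 FREE]
Op 6: c = malloc(8) -> c = 3; heap: [0-2 ALLOC][3-10 ALLOC][11-38 FREE]
Op 7: c = realloc(c, 9) -> c = 3; heap: [0-2 ALLOC][3-11 ALLOC][12-38 FREE]
Op 8: d = malloc(12) -> d = 12; heap: [0-2 ALLOC][3-11 ALLOC][12-23 ALLOC][24-38 FREE]
malloc(15): first-fit scan over [0-2 ALLOC][3-11 ALLOC][12-23 ALLOC][24-38 FREE] -> 24

Answer: 24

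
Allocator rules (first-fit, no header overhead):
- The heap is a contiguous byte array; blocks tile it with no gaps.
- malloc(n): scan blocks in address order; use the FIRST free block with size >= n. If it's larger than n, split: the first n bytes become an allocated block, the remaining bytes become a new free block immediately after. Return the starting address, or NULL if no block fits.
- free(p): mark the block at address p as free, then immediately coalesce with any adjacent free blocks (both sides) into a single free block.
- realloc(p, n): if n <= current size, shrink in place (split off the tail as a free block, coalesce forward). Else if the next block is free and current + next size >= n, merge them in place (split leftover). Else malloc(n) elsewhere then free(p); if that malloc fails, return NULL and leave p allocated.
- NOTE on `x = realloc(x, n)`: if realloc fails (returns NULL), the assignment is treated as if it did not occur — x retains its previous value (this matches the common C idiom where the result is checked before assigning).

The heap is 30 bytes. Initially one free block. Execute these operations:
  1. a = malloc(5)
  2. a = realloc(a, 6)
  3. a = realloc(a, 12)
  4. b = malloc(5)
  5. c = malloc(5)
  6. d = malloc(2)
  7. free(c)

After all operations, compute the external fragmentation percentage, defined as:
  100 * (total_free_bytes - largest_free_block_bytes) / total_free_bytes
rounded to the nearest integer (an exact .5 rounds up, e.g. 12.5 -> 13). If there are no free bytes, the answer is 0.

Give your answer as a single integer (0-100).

Answer: 45

Derivation:
Op 1: a = malloc(5) -> a = 0; heap: [0-4 ALLOC][5-29 FREE]
Op 2: a = realloc(a, 6) -> a = 0; heap: [0-5 ALLOC][6-29 FREE]
Op 3: a = realloc(a, 12) -> a = 0; heap: [0-11 ALLOC][12-29 FREE]
Op 4: b = malloc(5) -> b = 12; heap: [0-11 ALLOC][12-16 ALLOC][17-29 FREE]
Op 5: c = malloc(5) -> c = 17; heap: [0-11 ALLOC][12-16 ALLOC][17-21 ALLOC][22-29 FREE]
Op 6: d = malloc(2) -> d = 22; heap: [0-11 ALLOC][12-16 ALLOC][17-21 ALLOC][22-23 ALLOC][24-29 FREE]
Op 7: free(c) -> (freed c); heap: [0-11 ALLOC][12-16 ALLOC][17-21 FREE][22-23 ALLOC][24-29 FREE]
Free blocks: [5 6] total_free=11 largest=6 -> 100*(11-6)/11 = 500/11 ≈ 45.455 -> rounds to 45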